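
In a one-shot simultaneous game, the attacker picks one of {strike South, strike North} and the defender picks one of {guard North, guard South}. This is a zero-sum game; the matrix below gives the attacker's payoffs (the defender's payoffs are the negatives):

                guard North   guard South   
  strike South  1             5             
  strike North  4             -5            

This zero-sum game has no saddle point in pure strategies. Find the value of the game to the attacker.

v = 25/13

The defender's mix must leave the attacker indifferent between strike South and strike North.
  the attacker's payoff from strike South: q·1 + (1−q)·5 = -4q + 5
  the attacker's payoff from strike North: q·4 + (1−q)·(-5) = 9q - 5
  -4q + 5 = 9q - 5  ⇒  -13q = -10  ⇒  q = 10/13.
The value is the attacker's expected payoff against this mix (using strike South): (10/13)·1 + (3/13)·5 = 25/13.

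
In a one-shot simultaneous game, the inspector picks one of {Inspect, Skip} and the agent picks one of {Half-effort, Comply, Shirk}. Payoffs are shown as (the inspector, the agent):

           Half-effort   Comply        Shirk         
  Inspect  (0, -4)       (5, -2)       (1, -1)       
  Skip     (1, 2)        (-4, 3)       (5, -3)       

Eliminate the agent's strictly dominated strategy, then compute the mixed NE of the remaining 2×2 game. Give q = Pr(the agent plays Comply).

The agent's strategy Half-effort is strictly dominated by Comply: -2 > -4 and 3 > 2. Eliminate Half-effort.
The inspector's indifference between Inspect and Skip determines the agent's mixing probability q:
  the inspector's expected payoff from Inspect: q·5 + (1−q)·1 = 4q + 1
  the inspector's expected payoff from Skip: q·(-4) + (1−q)·5 = -9q + 5
  4q + 1 = -9q + 5  ⇒  13q = 4  ⇒  q = 4/13.

q = 4/13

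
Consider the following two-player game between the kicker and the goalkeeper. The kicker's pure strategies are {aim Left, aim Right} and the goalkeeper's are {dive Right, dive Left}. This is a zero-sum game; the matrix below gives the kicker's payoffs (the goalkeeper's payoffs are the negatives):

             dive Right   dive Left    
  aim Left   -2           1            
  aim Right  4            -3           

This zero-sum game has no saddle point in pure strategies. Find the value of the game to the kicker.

The goalkeeper's mix must leave the kicker indifferent between aim Left and aim Right.
  the kicker's payoff from aim Left: q·(-2) + (1−q)·1 = -3q + 1
  the kicker's payoff from aim Right: q·4 + (1−q)·(-3) = 7q - 3
  -3q + 1 = 7q - 3  ⇒  -10q = -4  ⇒  q = 2/5.
The value is the kicker's expected payoff against this mix (using aim Left): (2/5)·(-2) + (3/5)·1 = -1/5.

v = -1/5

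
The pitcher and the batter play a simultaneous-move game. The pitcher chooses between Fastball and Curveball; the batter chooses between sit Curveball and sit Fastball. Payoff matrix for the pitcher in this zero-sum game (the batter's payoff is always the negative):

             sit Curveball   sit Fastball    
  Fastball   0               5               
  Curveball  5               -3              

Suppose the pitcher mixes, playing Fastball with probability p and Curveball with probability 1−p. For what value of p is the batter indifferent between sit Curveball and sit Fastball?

p = 8/13

In a mixed equilibrium the batter is indifferent between sit Curveball and sit Fastball; this condition fixes p.
  the batter's payoff from sit Curveball: p·0 + (1−p)·(-5) = 5p - 5
  the batter's payoff from sit Fastball: p·(-5) + (1−p)·3 = -8p + 3
  5p - 5 = -8p + 3  ⇒  13p = 8  ⇒  p = 8/13.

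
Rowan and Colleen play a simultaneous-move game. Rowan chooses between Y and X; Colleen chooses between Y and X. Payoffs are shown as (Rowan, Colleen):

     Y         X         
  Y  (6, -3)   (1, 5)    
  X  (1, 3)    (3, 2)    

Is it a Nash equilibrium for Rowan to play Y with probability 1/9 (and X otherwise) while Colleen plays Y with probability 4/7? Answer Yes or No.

Given Colleen's mix q = 4/7, Rowan's payoff from Y is 27/7 but from X is 13/7. Rowan strictly prefers Y, so Rowan would not mix.
So the proposed profile is not a Nash equilibrium.

No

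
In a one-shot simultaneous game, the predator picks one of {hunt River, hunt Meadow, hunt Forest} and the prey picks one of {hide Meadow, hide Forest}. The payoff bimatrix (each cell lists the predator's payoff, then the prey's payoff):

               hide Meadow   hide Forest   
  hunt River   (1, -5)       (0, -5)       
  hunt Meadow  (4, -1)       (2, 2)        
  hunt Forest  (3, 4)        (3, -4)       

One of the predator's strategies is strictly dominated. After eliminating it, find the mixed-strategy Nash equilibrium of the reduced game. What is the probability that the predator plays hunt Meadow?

The predator's strategy hunt River is strictly dominated by hunt Meadow: 4 > 1 and 2 > 0. Eliminate hunt River.
Set the prey's expected payoff from hide Meadow equal to that from hide Forest:
  the prey's payoff to hide Meadow: p·(-1) + (1−p)·4 = -5p + 4
  the prey's payoff to hide Forest: p·2 + (1−p)·(-4) = 6p - 4
  -5p + 4 = 6p - 4  ⇒  -11p = -8  ⇒  p = 8/11.

p = 8/11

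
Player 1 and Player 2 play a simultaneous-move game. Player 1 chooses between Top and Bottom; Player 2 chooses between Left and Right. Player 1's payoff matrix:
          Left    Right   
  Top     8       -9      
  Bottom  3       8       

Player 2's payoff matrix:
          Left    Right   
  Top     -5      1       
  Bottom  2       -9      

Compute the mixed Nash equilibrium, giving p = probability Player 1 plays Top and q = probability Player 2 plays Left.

Set Player 2's expected payoff from Left equal to that from Right:
  Player 2's payoff to Left: p·(-5) + (1−p)·2 = -7p + 2
  Player 2's payoff to Right: p·1 + (1−p)·(-9) = 10p - 9
  -7p + 2 = 10p - 9  ⇒  -17p = -11  ⇒  p = 11/17.
In a mixed equilibrium Player 1 is indifferent between Top and Bottom; this condition fixes q.
  Player 1's payoff to Top: q·8 + (1−q)·(-9) = 17q - 9
  Player 1's payoff to Bottom: q·3 + (1−q)·8 = -5q + 8
  17q - 9 = -5q + 8  ⇒  22q = 17  ⇒  q = 17/22.

p = 11/17, q = 17/22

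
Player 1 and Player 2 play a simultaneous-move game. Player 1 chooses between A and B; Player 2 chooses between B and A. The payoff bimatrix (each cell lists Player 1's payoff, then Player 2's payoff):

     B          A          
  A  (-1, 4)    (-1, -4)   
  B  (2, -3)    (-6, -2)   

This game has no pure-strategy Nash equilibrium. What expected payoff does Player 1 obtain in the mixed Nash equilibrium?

-1

In a mixed equilibrium Player 1 is indifferent between A and B; this condition fixes q.
  Player 1's payoff from A: q·(-1) + (1−q)·(-1) = -1
  Player 1's payoff from B: q·2 + (1−q)·(-6) = 8q - 6
  -1 = 8q - 6  ⇒  -8q = -5  ⇒  q = 5/8.
At equilibrium Player 1 is indifferent across rows, so Player 1's payoff equals the payoff from A: (5/8)·(-1) + (3/8)·(-1) = -1.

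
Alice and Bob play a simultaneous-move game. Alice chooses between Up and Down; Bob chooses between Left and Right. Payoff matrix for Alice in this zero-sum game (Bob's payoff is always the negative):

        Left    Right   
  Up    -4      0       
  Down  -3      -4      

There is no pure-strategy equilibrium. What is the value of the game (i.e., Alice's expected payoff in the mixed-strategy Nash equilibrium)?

v = -16/5

Set Alice's expected payoff from Up equal to that from Down:
  Alice's payoff to Up: q·(-4) + (1−q)·0 = -4q
  Alice's payoff to Down: q·(-3) + (1−q)·(-4) = q - 4
  -4q = q - 4  ⇒  -5q = -4  ⇒  q = 4/5.
The value is Alice's expected payoff against this mix (using Up): (4/5)·(-4) + (1/5)·0 = -16/5.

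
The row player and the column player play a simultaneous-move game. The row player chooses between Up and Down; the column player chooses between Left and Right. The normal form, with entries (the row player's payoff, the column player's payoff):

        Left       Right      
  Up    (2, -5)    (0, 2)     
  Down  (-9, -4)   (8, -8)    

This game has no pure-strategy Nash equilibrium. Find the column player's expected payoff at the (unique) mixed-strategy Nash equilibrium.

Set the column player's expected payoff from Left equal to that from Right:
  the column player's expected payoff from Left: p·(-5) + (1−p)·(-4) = -p - 4
  the column player's expected payoff from Right: p·2 + (1−p)·(-8) = 10p - 8
  -p - 4 = 10p - 8  ⇒  -11p = -4  ⇒  p = 4/11.
At equilibrium the column player is indifferent across columns, so the column player's payoff equals the payoff from Left: (4/11)·(-5) + (7/11)·(-4) = -48/11.

-48/11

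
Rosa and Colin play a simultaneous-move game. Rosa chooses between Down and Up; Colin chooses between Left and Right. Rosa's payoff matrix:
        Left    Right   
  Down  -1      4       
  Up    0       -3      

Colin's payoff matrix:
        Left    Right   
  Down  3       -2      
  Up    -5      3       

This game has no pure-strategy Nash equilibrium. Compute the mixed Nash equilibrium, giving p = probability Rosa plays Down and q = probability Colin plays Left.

Colin's indifference between Left and Right determines Rosa's mixing probability p:
  Colin's payoff from Left: p·3 + (1−p)·(-5) = 8p - 5
  Colin's payoff from Right: p·(-2) + (1−p)·3 = -5p + 3
  8p - 5 = -5p + 3  ⇒  13p = 8  ⇒  p = 8/13.
Rosa's indifference between Down and Up determines Colin's mixing probability q:
  Rosa's payoff from Down: q·(-1) + (1−q)·4 = -5q + 4
  Rosa's payoff from Up: q·0 + (1−q)·(-3) = 3q - 3
  -5q + 4 = 3q - 3  ⇒  -8q = -7  ⇒  q = 7/8.

p = 8/13, q = 7/8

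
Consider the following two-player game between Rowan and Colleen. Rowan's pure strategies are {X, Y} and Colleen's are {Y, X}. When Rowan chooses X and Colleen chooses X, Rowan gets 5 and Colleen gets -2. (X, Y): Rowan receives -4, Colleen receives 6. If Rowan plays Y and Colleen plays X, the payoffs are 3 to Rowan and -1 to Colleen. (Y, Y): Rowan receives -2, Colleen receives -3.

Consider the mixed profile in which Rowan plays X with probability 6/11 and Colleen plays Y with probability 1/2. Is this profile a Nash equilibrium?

No

Given Rowan's mix p = 6/11, Colleen's payoff from Y is 21/11 but from X is -17/11. Colleen strictly prefers Y, so Colleen would not mix.
So the proposed profile is not a Nash equilibrium.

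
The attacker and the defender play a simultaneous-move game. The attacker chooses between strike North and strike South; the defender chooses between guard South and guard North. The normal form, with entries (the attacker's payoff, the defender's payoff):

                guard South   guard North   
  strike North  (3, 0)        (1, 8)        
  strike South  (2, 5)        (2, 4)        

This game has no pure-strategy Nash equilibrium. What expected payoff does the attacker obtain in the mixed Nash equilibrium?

Set the attacker's expected payoff from strike North equal to that from strike South:
  the attacker's payoff from strike North: q·3 + (1−q)·1 = 2q + 1
  the attacker's payoff from strike South: q·2 + (1−q)·2 = 2
  2q + 1 = 2  ⇒  2q = 1  ⇒  q = 1/2.
At equilibrium the attacker is indifferent across rows, so the attacker's payoff equals the payoff from strike North: (1/2)·3 + (1/2)·1 = 2.

2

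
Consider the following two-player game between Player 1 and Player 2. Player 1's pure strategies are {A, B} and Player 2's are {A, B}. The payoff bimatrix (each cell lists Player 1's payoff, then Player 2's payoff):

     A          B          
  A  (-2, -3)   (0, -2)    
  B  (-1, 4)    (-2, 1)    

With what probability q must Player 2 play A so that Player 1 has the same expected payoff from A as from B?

Player 1's indifference between A and B determines Player 2's mixing probability q:
  Player 1's payoff to A: q·(-2) + (1−q)·0 = -2q
  Player 1's payoff to B: q·(-1) + (1−q)·(-2) = q - 2
  -2q = q - 2  ⇒  -3q = -2  ⇒  q = 2/3.

q = 2/3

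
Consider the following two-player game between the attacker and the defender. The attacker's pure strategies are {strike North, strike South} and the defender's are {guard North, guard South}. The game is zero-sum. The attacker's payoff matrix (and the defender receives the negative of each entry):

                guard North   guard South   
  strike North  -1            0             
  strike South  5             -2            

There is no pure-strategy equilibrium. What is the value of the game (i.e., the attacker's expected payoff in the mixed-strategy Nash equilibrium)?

In a mixed equilibrium the attacker is indifferent between strike North and strike South; this condition fixes q.
  the attacker's payoff to strike North: q·(-1) + (1−q)·0 = -q
  the attacker's payoff to strike South: q·5 + (1−q)·(-2) = 7q - 2
  -q = 7q - 2  ⇒  -8q = -2  ⇒  q = 1/4.
The value is the attacker's expected payoff against this mix (using strike North): (1/4)·(-1) + (3/4)·0 = -1/4.

v = -1/4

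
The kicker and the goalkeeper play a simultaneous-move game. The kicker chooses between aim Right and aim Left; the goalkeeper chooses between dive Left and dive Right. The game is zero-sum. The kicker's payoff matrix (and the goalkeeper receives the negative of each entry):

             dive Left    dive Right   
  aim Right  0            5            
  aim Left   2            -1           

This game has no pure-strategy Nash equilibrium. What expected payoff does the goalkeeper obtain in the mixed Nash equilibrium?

The kicker's mix must leave the goalkeeper indifferent between dive Left and dive Right.
  the goalkeeper's payoff from dive Left: p·0 + (1−p)·(-2) = 2p - 2
  the goalkeeper's payoff from dive Right: p·(-5) + (1−p)·1 = -6p + 1
  2p - 2 = -6p + 1  ⇒  8p = 3  ⇒  p = 3/8.
At equilibrium the goalkeeper is indifferent across columns, so the goalkeeper's payoff equals the payoff from dive Left: (3/8)·0 + (5/8)·(-2) = -5/4.

-5/4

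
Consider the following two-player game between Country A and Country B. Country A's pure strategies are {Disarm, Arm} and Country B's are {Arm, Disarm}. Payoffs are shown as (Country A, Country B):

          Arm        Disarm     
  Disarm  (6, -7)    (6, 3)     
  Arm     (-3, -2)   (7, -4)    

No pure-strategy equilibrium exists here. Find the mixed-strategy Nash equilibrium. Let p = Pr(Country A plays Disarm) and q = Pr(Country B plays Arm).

Country A's mix must leave Country B indifferent between Arm and Disarm.
  Country B's expected payoff from Arm: p·(-7) + (1−p)·(-2) = -5p - 2
  Country B's expected payoff from Disarm: p·3 + (1−p)·(-4) = 7p - 4
  -5p - 2 = 7p - 4  ⇒  -12p = -2  ⇒  p = 1/6.
Country A's indifference between Disarm and Arm determines Country B's mixing probability q:
  Country A's payoff to Disarm: q·6 + (1−q)·6 = 6
  Country A's payoff to Arm: q·(-3) + (1−q)·7 = -10q + 7
  6 = -10q + 7  ⇒  10q = 1  ⇒  q = 1/10.

p = 1/6, q = 1/10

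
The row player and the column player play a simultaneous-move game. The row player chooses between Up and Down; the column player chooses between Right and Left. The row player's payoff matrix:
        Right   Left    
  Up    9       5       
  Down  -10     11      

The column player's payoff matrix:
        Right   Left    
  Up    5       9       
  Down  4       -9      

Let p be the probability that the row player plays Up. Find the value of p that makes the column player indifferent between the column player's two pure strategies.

p = 13/17

Set the column player's expected payoff from Right equal to that from Left:
  the column player's expected payoff from Right: p·5 + (1−p)·4 = p + 4
  the column player's expected payoff from Left: p·9 + (1−p)·(-9) = 18p - 9
  p + 4 = 18p - 9  ⇒  -17p = -13  ⇒  p = 13/17.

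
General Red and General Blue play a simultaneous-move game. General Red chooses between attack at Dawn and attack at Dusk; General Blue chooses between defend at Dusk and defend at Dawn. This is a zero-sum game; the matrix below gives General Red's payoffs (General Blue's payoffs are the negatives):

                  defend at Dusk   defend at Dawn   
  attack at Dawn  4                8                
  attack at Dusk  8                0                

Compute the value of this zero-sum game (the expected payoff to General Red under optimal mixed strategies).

For General Red to be willing to mix, General Red must be indifferent between attack at Dawn and attack at Dusk, which pins down General Blue's mix.
  General Red's payoff from attack at Dawn: q·4 + (1−q)·8 = -4q + 8
  General Red's payoff from attack at Dusk: q·8 + (1−q)·0 = 8q
  -4q + 8 = 8q  ⇒  -12q = -8  ⇒  q = 2/3.
The value is General Red's expected payoff against this mix (using attack at Dawn): (2/3)·4 + (1/3)·8 = 16/3.

v = 16/3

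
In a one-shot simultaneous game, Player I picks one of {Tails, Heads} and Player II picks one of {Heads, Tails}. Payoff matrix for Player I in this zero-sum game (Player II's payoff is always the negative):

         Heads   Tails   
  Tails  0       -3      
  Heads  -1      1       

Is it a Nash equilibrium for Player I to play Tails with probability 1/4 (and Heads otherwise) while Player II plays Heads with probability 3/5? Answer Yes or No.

No

Given Player I's mix p = 1/4, Player II's payoff from Heads is 3/4 but from Tails is 0. Player II strictly prefers Heads, so Player II would not mix.
So the proposed profile is not a Nash equilibrium.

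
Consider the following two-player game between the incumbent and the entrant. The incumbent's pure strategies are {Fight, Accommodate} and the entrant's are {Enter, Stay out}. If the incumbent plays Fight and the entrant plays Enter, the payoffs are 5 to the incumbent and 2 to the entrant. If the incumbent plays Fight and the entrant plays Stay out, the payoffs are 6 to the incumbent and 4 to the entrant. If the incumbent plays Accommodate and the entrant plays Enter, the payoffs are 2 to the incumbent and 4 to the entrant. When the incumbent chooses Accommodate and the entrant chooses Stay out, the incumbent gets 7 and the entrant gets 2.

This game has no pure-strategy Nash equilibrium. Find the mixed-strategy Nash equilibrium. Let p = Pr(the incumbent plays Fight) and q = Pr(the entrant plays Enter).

Set the entrant's expected payoff from Enter equal to that from Stay out:
  the entrant's payoff from Enter: p·2 + (1−p)·4 = -2p + 4
  the entrant's payoff from Stay out: p·4 + (1−p)·2 = 2p + 2
  -2p + 4 = 2p + 2  ⇒  -4p = -2  ⇒  p = 1/2.
The incumbent's indifference between Fight and Accommodate determines the entrant's mixing probability q:
  the incumbent's payoff to Fight: q·5 + (1−q)·6 = -q + 6
  the incumbent's payoff to Accommodate: q·2 + (1−q)·7 = -5q + 7
  -q + 6 = -5q + 7  ⇒  4q = 1  ⇒  q = 1/4.

p = 1/2, q = 1/4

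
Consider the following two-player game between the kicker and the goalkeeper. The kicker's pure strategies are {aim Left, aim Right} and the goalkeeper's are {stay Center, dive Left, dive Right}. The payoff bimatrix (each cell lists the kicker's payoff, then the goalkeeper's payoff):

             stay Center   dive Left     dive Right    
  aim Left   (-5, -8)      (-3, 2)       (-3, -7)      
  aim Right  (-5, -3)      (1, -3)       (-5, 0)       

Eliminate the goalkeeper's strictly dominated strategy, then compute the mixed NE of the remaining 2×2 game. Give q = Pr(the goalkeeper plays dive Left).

The goalkeeper's strategy stay Center is strictly dominated by dive Right: -7 > -8 and 0 > -3. Eliminate stay Center.
The kicker's indifference between aim Left and aim Right determines the goalkeeper's mixing probability q:
  the kicker's payoff to aim Left: q·(-3) + (1−q)·(-3) = -3
  the kicker's payoff to aim Right: q·1 + (1−q)·(-5) = 6q - 5
  -3 = 6q - 5  ⇒  -6q = -2  ⇒  q = 1/3.

q = 1/3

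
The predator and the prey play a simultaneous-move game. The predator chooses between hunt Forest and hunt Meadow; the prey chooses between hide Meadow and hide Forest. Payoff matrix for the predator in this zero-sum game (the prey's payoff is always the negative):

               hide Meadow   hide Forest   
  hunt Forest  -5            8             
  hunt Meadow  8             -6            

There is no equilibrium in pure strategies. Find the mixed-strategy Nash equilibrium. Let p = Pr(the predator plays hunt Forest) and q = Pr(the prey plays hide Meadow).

In a mixed equilibrium the prey is indifferent between hide Meadow and hide Forest; this condition fixes p.
  the prey's payoff from hide Meadow: p·5 + (1−p)·(-8) = 13p - 8
  the prey's payoff from hide Forest: p·(-8) + (1−p)·6 = -14p + 6
  13p - 8 = -14p + 6  ⇒  27p = 14  ⇒  p = 14/27.
The predator's indifference between hunt Forest and hunt Meadow determines the prey's mixing probability q:
  the predator's payoff to hunt Forest: q·(-5) + (1−q)·8 = -13q + 8
  the predator's payoff to hunt Meadow: q·8 + (1−q)·(-6) = 14q - 6
  -13q + 8 = 14q - 6  ⇒  -27q = -14  ⇒  q = 14/27.

p = 14/27, q = 14/27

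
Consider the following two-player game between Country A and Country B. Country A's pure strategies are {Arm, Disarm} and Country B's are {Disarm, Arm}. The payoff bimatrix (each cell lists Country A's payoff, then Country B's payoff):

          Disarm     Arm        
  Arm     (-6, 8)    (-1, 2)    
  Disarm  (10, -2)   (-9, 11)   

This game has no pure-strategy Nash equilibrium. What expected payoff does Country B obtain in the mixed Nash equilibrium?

92/19

For Country B to be willing to mix, Country B must be indifferent between Disarm and Arm, which pins down Country A's mix.
  Country B's payoff to Disarm: p·8 + (1−p)·(-2) = 10p - 2
  Country B's payoff to Arm: p·2 + (1−p)·11 = -9p + 11
  10p - 2 = -9p + 11  ⇒  19p = 13  ⇒  p = 13/19.
At equilibrium Country B is indifferent across columns, so Country B's payoff equals the payoff from Disarm: (13/19)·8 + (6/19)·(-2) = 92/19.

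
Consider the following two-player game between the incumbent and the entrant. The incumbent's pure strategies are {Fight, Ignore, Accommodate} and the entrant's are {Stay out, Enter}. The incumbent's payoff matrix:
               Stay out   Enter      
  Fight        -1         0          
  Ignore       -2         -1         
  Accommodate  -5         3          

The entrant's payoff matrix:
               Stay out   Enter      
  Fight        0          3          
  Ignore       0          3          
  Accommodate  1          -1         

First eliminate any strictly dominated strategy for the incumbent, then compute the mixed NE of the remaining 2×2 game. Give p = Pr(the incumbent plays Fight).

The incumbent's strategy Ignore is strictly dominated by Fight: -1 > -2 and 0 > -1. Eliminate Ignore.
For the entrant to be willing to mix, the entrant must be indifferent between Stay out and Enter, which pins down the incumbent's mix.
  the entrant's expected payoff from Stay out: p·0 + (1−p)·1 = -p + 1
  the entrant's expected payoff from Enter: p·3 + (1−p)·(-1) = 4p - 1
  -p + 1 = 4p - 1  ⇒  -5p = -2  ⇒  p = 2/5.

p = 2/5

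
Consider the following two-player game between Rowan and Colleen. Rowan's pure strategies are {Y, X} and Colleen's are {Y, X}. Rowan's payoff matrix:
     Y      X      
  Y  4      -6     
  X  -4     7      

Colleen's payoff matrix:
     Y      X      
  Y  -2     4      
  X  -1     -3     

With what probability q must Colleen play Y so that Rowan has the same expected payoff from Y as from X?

Colleen's mix must leave Rowan indifferent between Y and X.
  Rowan's payoff from Y: q·4 + (1−q)·(-6) = 10q - 6
  Rowan's payoff from X: q·(-4) + (1−q)·7 = -11q + 7
  10q - 6 = -11q + 7  ⇒  21q = 13  ⇒  q = 13/21.

q = 13/21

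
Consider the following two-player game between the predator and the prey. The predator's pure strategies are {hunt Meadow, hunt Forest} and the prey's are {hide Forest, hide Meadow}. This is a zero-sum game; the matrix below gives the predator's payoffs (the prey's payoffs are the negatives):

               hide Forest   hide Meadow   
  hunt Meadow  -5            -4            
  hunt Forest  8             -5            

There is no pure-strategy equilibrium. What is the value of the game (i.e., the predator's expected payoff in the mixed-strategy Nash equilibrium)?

v = -57/14

The prey's mix must leave the predator indifferent between hunt Meadow and hunt Forest.
  the predator's payoff to hunt Meadow: q·(-5) + (1−q)·(-4) = -q - 4
  the predator's payoff to hunt Forest: q·8 + (1−q)·(-5) = 13q - 5
  -q - 4 = 13q - 5  ⇒  -14q = -1  ⇒  q = 1/14.
The value is the predator's expected payoff against this mix (using hunt Meadow): (1/14)·(-5) + (13/14)·(-4) = -57/14.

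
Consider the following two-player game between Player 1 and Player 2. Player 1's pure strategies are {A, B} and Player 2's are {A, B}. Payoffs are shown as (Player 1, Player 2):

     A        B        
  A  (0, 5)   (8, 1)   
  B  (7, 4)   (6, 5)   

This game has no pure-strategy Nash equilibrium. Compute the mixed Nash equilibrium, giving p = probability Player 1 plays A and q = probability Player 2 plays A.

p = 1/5, q = 2/9

In a mixed equilibrium Player 2 is indifferent between A and B; this condition fixes p.
  Player 2's payoff to A: p·5 + (1−p)·4 = p + 4
  Player 2's payoff to B: p·1 + (1−p)·5 = -4p + 5
  p + 4 = -4p + 5  ⇒  5p = 1  ⇒  p = 1/5.
Set Player 1's expected payoff from A equal to that from B:
  Player 1's payoff from A: q·0 + (1−q)·8 = -8q + 8
  Player 1's payoff from B: q·7 + (1−q)·6 = q + 6
  -8q + 8 = q + 6  ⇒  -9q = -2  ⇒  q = 2/9.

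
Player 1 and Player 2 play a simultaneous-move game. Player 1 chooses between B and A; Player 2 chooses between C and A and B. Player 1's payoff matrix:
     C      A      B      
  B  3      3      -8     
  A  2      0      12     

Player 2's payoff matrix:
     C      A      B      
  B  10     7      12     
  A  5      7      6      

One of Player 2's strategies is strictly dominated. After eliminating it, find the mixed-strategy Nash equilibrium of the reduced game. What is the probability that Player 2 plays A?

q = 20/23

Player 2's strategy C is strictly dominated by B: 12 > 10 and 6 > 5. Eliminate C.
Player 1's indifference between B and A determines Player 2's mixing probability q:
  Player 1's payoff to B: q·3 + (1−q)·(-8) = 11q - 8
  Player 1's payoff to A: q·0 + (1−q)·12 = -12q + 12
  11q - 8 = -12q + 12  ⇒  23q = 20  ⇒  q = 20/23.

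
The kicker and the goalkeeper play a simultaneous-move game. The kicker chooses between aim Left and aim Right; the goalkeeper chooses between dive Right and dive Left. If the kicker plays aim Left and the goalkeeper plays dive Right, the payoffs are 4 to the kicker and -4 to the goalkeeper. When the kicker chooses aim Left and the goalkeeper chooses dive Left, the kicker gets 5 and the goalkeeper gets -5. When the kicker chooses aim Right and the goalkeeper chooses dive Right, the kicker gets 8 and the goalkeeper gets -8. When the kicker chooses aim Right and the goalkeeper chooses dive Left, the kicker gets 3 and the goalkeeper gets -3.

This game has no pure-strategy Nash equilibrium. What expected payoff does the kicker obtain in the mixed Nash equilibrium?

In a mixed equilibrium the kicker is indifferent between aim Left and aim Right; this condition fixes q.
  the kicker's expected payoff from aim Left: q·4 + (1−q)·5 = -q + 5
  the kicker's expected payoff from aim Right: q·8 + (1−q)·3 = 5q + 3
  -q + 5 = 5q + 3  ⇒  -6q = -2  ⇒  q = 1/3.
At equilibrium the kicker is indifferent across rows, so the kicker's payoff equals the payoff from aim Left: (1/3)·4 + (2/3)·5 = 14/3.

14/3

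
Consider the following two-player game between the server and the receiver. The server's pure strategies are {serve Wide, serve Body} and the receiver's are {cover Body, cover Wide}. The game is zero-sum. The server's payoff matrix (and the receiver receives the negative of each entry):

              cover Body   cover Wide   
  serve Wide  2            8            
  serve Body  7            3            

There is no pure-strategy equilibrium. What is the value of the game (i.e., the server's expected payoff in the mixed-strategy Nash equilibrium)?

In a mixed equilibrium the server is indifferent between serve Wide and serve Body; this condition fixes q.
  the server's expected payoff from serve Wide: q·2 + (1−q)·8 = -6q + 8
  the server's expected payoff from serve Body: q·7 + (1−q)·3 = 4q + 3
  -6q + 8 = 4q + 3  ⇒  -10q = -5  ⇒  q = 1/2.
The value is the server's expected payoff against this mix (using serve Wide): (1/2)·2 + (1/2)·8 = 5.

v = 5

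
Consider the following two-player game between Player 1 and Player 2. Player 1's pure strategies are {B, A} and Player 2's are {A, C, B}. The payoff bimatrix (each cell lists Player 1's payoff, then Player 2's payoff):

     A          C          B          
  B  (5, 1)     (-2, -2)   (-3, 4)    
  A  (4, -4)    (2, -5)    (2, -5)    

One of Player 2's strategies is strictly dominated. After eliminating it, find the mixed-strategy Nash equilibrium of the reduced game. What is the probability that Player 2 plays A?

q = 5/6

Player 2's strategy C is strictly dominated by A: 1 > -2 and -4 > -5. Eliminate C.
For Player 1 to be willing to mix, Player 1 must be indifferent between B and A, which pins down Player 2's mix.
  Player 1's payoff to B: q·5 + (1−q)·(-3) = 8q - 3
  Player 1's payoff to A: q·4 + (1−q)·2 = 2q + 2
  8q - 3 = 2q + 2  ⇒  6q = 5  ⇒  q = 5/6.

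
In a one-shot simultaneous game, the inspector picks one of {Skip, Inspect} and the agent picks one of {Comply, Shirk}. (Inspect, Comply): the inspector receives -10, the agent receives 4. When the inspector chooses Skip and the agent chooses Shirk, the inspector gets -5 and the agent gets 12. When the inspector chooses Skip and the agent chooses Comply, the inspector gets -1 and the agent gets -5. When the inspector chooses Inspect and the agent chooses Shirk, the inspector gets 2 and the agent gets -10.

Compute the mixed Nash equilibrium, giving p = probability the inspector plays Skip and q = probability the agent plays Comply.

p = 14/31, q = 7/16

The agent's indifference between Comply and Shirk determines the inspector's mixing probability p:
  the agent's payoff from Comply: p·(-5) + (1−p)·4 = -9p + 4
  the agent's payoff from Shirk: p·12 + (1−p)·(-10) = 22p - 10
  -9p + 4 = 22p - 10  ⇒  -31p = -14  ⇒  p = 14/31.
Set the inspector's expected payoff from Skip equal to that from Inspect:
  the inspector's payoff to Skip: q·(-1) + (1−q)·(-5) = 4q - 5
  the inspector's payoff to Inspect: q·(-10) + (1−q)·2 = -12q + 2
  4q - 5 = -12q + 2  ⇒  16q = 7  ⇒  q = 7/16.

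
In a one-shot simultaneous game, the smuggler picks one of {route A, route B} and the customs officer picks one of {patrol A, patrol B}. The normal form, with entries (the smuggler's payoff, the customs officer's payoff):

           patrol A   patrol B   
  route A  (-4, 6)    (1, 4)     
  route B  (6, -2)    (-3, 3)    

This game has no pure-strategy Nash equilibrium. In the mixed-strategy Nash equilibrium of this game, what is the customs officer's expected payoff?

26/7

In a mixed equilibrium the customs officer is indifferent between patrol A and patrol B; this condition fixes p.
  the customs officer's payoff to patrol A: p·6 + (1−p)·(-2) = 8p - 2
  the customs officer's payoff to patrol B: p·4 + (1−p)·3 = p + 3
  8p - 2 = p + 3  ⇒  7p = 5  ⇒  p = 5/7.
At equilibrium the customs officer is indifferent across columns, so the customs officer's payoff equals the payoff from patrol A: (5/7)·6 + (2/7)·(-2) = 26/7.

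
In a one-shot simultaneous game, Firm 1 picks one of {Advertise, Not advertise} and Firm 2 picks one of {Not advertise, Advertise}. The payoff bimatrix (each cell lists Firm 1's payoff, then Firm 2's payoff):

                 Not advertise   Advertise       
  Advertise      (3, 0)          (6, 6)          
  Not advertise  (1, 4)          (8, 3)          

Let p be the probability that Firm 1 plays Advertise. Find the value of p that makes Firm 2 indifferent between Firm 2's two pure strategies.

p = 1/7

Firm 2's indifference between Not advertise and Advertise determines Firm 1's mixing probability p:
  Firm 2's payoff to Not advertise: p·0 + (1−p)·4 = -4p + 4
  Firm 2's payoff to Advertise: p·6 + (1−p)·3 = 3p + 3
  -4p + 4 = 3p + 3  ⇒  -7p = -1  ⇒  p = 1/7.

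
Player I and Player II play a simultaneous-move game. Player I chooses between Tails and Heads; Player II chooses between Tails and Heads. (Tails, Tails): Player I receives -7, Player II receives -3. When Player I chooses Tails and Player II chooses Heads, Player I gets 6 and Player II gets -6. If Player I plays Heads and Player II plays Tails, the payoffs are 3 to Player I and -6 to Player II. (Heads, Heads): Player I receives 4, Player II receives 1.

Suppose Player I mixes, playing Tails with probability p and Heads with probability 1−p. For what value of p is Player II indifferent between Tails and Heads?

Player II's indifference between Tails and Heads determines Player I's mixing probability p:
  Player II's payoff from Tails: p·(-3) + (1−p)·(-6) = 3p - 6
  Player II's payoff from Heads: p·(-6) + (1−p)·1 = -7p + 1
  3p - 6 = -7p + 1  ⇒  10p = 7  ⇒  p = 7/10.

p = 7/10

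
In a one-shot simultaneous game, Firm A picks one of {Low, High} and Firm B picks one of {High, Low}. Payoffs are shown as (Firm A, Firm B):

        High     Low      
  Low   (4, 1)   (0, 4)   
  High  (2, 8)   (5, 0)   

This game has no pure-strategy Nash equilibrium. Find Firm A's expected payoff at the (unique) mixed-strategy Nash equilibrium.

20/7

Set Firm A's expected payoff from Low equal to that from High:
  Firm A's payoff from Low: q·4 + (1−q)·0 = 4q
  Firm A's payoff from High: q·2 + (1−q)·5 = -3q + 5
  4q = -3q + 5  ⇒  7q = 5  ⇒  q = 5/7.
At equilibrium Firm A is indifferent across rows, so Firm A's payoff equals the payoff from Low: (5/7)·4 + (2/7)·0 = 20/7.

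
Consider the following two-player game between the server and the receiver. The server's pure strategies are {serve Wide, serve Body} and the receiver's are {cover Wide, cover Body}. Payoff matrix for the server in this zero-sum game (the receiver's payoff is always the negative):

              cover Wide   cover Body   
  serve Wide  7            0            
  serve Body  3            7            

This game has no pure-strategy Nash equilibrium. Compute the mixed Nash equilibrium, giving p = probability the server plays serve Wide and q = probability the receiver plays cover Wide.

p = 4/11, q = 7/11

For the receiver to be willing to mix, the receiver must be indifferent between cover Wide and cover Body, which pins down the server's mix.
  the receiver's expected payoff from cover Wide: p·(-7) + (1−p)·(-3) = -4p - 3
  the receiver's expected payoff from cover Body: p·0 + (1−p)·(-7) = 7p - 7
  -4p - 3 = 7p - 7  ⇒  -11p = -4  ⇒  p = 4/11.
In a mixed equilibrium the server is indifferent between serve Wide and serve Body; this condition fixes q.
  the server's expected payoff from serve Wide: q·7 + (1−q)·0 = 7q
  the server's expected payoff from serve Body: q·3 + (1−q)·7 = -4q + 7
  7q = -4q + 7  ⇒  11q = 7  ⇒  q = 7/11.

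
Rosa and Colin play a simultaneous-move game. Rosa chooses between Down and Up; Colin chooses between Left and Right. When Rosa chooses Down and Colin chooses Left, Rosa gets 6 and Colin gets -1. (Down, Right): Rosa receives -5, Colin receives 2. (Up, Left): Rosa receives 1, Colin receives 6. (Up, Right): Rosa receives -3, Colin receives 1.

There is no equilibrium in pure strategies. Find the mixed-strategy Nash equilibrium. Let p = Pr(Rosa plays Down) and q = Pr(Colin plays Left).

p = 5/8, q = 2/7

Set Colin's expected payoff from Left equal to that from Right:
  Colin's payoff to Left: p·(-1) + (1−p)·6 = -7p + 6
  Colin's payoff to Right: p·2 + (1−p)·1 = p + 1
  -7p + 6 = p + 1  ⇒  -8p = -5  ⇒  p = 5/8.
In a mixed equilibrium Rosa is indifferent between Down and Up; this condition fixes q.
  Rosa's expected payoff from Down: q·6 + (1−q)·(-5) = 11q - 5
  Rosa's expected payoff from Up: q·1 + (1−q)·(-3) = 4q - 3
  11q - 5 = 4q - 3  ⇒  7q = 2  ⇒  q = 2/7.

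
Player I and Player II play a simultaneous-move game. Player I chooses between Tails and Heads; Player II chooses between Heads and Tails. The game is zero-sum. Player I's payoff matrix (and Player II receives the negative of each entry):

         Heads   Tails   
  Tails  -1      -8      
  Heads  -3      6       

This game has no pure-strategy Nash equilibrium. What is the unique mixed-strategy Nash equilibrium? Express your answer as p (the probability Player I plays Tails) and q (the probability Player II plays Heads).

p = 9/16, q = 7/8

Set Player II's expected payoff from Heads equal to that from Tails:
  Player II's expected payoff from Heads: p·1 + (1−p)·3 = -2p + 3
  Player II's expected payoff from Tails: p·8 + (1−p)·(-6) = 14p - 6
  -2p + 3 = 14p - 6  ⇒  -16p = -9  ⇒  p = 9/16.
For Player I to be willing to mix, Player I must be indifferent between Tails and Heads, which pins down Player II's mix.
  Player I's payoff from Tails: q·(-1) + (1−q)·(-8) = 7q - 8
  Player I's payoff from Heads: q·(-3) + (1−q)·6 = -9q + 6
  7q - 8 = -9q + 6  ⇒  16q = 14  ⇒  q = 7/8.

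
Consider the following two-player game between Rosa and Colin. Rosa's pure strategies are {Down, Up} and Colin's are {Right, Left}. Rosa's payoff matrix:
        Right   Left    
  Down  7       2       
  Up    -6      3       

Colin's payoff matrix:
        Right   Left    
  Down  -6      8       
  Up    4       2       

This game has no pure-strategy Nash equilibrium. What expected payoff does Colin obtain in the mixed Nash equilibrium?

11/4

Rosa's mix must leave Colin indifferent between Right and Left.
  Colin's expected payoff from Right: p·(-6) + (1−p)·4 = -10p + 4
  Colin's expected payoff from Left: p·8 + (1−p)·2 = 6p + 2
  -10p + 4 = 6p + 2  ⇒  -16p = -2  ⇒  p = 1/8.
At equilibrium Colin is indifferent across columns, so Colin's payoff equals the payoff from Right: (1/8)·(-6) + (7/8)·4 = 11/4.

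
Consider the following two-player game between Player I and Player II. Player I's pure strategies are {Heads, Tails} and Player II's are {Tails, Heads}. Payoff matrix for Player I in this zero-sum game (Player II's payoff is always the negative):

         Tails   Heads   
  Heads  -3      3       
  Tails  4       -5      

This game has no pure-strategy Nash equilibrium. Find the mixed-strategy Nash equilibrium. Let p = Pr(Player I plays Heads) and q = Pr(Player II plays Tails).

p = 3/5, q = 8/15

Player II's indifference between Tails and Heads determines Player I's mixing probability p:
  Player II's expected payoff from Tails: p·3 + (1−p)·(-4) = 7p - 4
  Player II's expected payoff from Heads: p·(-3) + (1−p)·5 = -8p + 5
  7p - 4 = -8p + 5  ⇒  15p = 9  ⇒  p = 3/5.
For Player I to be willing to mix, Player I must be indifferent between Heads and Tails, which pins down Player II's mix.
  Player I's payoff from Heads: q·(-3) + (1−q)·3 = -6q + 3
  Player I's payoff from Tails: q·4 + (1−q)·(-5) = 9q - 5
  -6q + 3 = 9q - 5  ⇒  -15q = -8  ⇒  q = 8/15.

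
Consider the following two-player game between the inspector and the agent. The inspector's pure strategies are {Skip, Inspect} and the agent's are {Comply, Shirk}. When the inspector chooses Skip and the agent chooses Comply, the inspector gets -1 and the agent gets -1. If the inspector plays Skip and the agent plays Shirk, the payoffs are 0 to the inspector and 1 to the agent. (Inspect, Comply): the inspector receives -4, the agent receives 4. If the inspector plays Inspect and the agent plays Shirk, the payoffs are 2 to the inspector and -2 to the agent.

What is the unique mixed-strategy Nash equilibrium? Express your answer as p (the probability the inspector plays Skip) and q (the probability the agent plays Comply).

The inspector's mix must leave the agent indifferent between Comply and Shirk.
  the agent's payoff from Comply: p·(-1) + (1−p)·4 = -5p + 4
  the agent's payoff from Shirk: p·1 + (1−p)·(-2) = 3p - 2
  -5p + 4 = 3p - 2  ⇒  -8p = -6  ⇒  p = 3/4.
The inspector's indifference between Skip and Inspect determines the agent's mixing probability q:
  the inspector's payoff from Skip: q·(-1) + (1−q)·0 = -q
  the inspector's payoff from Inspect: q·(-4) + (1−q)·2 = -6q + 2
  -q = -6q + 2  ⇒  5q = 2  ⇒  q = 2/5.

p = 3/4, q = 2/5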